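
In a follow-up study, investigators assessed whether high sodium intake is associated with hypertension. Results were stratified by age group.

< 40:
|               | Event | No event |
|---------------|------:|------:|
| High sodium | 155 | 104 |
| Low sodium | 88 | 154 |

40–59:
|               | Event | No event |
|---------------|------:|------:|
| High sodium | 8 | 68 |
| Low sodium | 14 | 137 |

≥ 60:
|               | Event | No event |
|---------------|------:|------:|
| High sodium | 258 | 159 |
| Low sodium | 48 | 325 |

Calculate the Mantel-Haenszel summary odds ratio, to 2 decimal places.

4.94

OR_MH = Σ(aᵢdᵢ/nᵢ) / Σ(bᵢcᵢ/nᵢ), where nᵢ is the stratum total.
Stratum 1 (< 40): n = 501; a·d/n = 155·154/501 = 47.6447; b·c/n = 104·88/501 = 18.2675
Stratum 2 (40–59): n = 227; a·d/n = 8·137/227 = 4.8282; b·c/n = 68·14/227 = 4.1938
Stratum 3 (≥ 60): n = 790; a·d/n = 258·325/790 = 106.1392; b·c/n = 159·48/790 = 9.6608
OR_MH = (47.6447 + 4.8282 + 106.1392) / (18.2675 + 4.1938 + 9.6608) = 158.6121 / 32.1221 = 4.93780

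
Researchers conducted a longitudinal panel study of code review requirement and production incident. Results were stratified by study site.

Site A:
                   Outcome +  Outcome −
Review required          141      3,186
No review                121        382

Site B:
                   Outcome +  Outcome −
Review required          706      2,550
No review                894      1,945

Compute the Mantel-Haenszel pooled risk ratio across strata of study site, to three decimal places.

0.596

RR_MH = Σ(aᵢ·n₀ᵢ/nᵢ) / Σ(cᵢ·n₁ᵢ/nᵢ), with n₁ᵢ = aᵢ+bᵢ (exposed), n₀ᵢ = cᵢ+dᵢ (unexposed), nᵢ = n₁ᵢ+n₀ᵢ.
Stratum 1 (Site A): n₁ = 3327, n₀ = 503, n = 3830; a·n₀/n = 141·503/3830 = 18.5178; c·n₁/n = 121·3327/3830 = 105.1089
Stratum 2 (Site B): n₁ = 3256, n₀ = 2839, n = 6095; a·n₀/n = 706·2839/6095 = 328.8489; c·n₁/n = 894·3256/6095 = 477.5823
RR_MH = (18.5178 + 328.8489) / (105.1089 + 477.5823) = 347.3666 / 582.6912 = 0.59614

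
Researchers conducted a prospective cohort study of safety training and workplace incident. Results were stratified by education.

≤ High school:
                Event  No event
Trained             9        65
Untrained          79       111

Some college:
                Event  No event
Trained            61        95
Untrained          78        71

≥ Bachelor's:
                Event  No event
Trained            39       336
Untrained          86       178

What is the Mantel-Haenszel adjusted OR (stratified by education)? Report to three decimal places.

OR_MH = Σ(aᵢdᵢ/nᵢ) / Σ(bᵢcᵢ/nᵢ), where nᵢ is the stratum total.
Stratum 1 (≤ High school): n = 264; a·d/n = 9·111/264 = 3.7841; b·c/n = 65·79/264 = 19.4508
Stratum 2 (Some college): n = 305; a·d/n = 61·71/305 = 14.2000; b·c/n = 95·78/305 = 24.2951
Stratum 3 (≥ Bachelor's): n = 639; a·d/n = 39·178/639 = 10.8638; b·c/n = 336·86/639 = 45.2207
OR_MH = (3.7841 + 14.2000 + 10.8638) / (19.4508 + 24.2951 + 45.2207) = 28.8479 / 88.9665 = 0.32426

0.324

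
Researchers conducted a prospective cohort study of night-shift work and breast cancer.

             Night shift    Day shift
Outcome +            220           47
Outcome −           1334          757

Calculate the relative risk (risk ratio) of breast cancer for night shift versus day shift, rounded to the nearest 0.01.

Reading the table with exposure as columns: a = 220 (Night shift, case), b = 1334 (Night shift, non-case), c = 47 (Day shift, case), d = 757.
Risk in exposed = 220/1554 = 0.14157; risk in unexposed = 47/804 = 0.05846.
RR = 0.14157 / 0.05846 = 2.42175
The risk among the exposed is 2.42 times that among the unexposed.

2.42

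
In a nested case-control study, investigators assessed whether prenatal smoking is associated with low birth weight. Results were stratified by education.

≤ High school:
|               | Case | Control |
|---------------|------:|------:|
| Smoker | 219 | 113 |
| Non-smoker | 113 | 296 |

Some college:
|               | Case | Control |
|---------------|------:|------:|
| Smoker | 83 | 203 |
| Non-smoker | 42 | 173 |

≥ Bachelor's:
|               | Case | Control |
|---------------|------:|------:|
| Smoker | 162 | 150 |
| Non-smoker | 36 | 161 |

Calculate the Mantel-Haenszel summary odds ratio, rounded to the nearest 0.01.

OR_MH = Σ(aᵢdᵢ/nᵢ) / Σ(bᵢcᵢ/nᵢ), where nᵢ is the stratum total.
Stratum 1 (≤ High school): n = 741; a·d/n = 219·296/741 = 87.4818; b·c/n = 113·113/741 = 17.2321
Stratum 2 (Some college): n = 501; a·d/n = 83·173/501 = 28.6607; b·c/n = 203·42/501 = 17.0180
Stratum 3 (≥ Bachelor's): n = 509; a·d/n = 162·161/509 = 51.2417; b·c/n = 150·36/509 = 10.6090
OR_MH = (87.4818 + 28.6607 + 51.2417) / (17.2321 + 17.0180 + 10.6090) = 167.3841 / 44.8591 = 3.73133

3.73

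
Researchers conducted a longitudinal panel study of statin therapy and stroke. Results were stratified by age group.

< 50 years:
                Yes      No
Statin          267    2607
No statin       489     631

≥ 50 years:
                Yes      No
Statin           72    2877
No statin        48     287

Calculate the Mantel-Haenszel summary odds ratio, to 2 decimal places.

OR_MH = Σ(aᵢdᵢ/nᵢ) / Σ(bᵢcᵢ/nᵢ), where nᵢ is the stratum total.
Stratum 1 (< 50 years): n = 3994; a·d/n = 267·631/3994 = 42.1825; b·c/n = 2607·489/3994 = 319.1845
Stratum 2 (≥ 50 years): n = 3284; a·d/n = 72·287/3284 = 6.2923; b·c/n = 2877·48/3284 = 42.0512
OR_MH = (42.1825 + 6.2923) / (319.1845 + 42.0512) = 48.4749 / 361.2357 = 0.13419

0.13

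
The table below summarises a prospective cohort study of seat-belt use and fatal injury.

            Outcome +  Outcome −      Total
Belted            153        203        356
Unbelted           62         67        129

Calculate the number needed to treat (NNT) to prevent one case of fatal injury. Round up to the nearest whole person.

Risk in treated group = 153/356 = 0.42978; risk in control = 62/129 = 0.48062.
Absolute risk reduction = 0.48062 − 0.42978 = 0.05084
NNT = 1 / ARR = 1 / 0.05084 = 19.668 → round up → 20

20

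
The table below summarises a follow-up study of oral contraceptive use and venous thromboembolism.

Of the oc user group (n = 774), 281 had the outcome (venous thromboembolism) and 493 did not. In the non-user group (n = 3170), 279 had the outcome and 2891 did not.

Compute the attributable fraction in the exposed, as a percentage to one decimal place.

75.8

From the description: a = 281, b = 493, c = 279, d = 2891.
Risk in exposed = 281/774 = 0.36305; risk in unexposed = 279/3170 = 0.08801.
RR = 0.36305/0.08801 = 4.12497
AR% = (RR − 1)/RR × 100 = (4.12497 − 1)/4.12497 × 100 = 75.7574%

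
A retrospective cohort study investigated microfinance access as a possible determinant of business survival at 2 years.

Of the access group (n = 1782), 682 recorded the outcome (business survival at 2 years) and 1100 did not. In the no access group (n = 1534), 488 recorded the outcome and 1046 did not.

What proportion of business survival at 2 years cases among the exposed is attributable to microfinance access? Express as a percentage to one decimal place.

16.9

From the description: a = 682, b = 1100, c = 488, d = 1046.
Risk in exposed = 682/1782 = 0.38272; risk in unexposed = 488/1534 = 0.31812.
RR = 0.38272/0.31812 = 1.20305
AR% = (RR − 1)/RR × 100 = (1.20305 − 1)/1.20305 × 100 = 16.8777%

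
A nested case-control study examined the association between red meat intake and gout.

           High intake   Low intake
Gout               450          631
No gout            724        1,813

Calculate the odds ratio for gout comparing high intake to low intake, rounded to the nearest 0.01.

Reading the table with exposure as columns: a = 450 (High intake, case), b = 724 (High intake, non-case), c = 631 (Low intake, case), d = 1813.
OR = (a·d)/(b·c) = (450 × 1813) / (724 × 631) = 815850 / 456844 = 1.78584
The odds of gout are about 1.79 times as high in the high intake group.

1.79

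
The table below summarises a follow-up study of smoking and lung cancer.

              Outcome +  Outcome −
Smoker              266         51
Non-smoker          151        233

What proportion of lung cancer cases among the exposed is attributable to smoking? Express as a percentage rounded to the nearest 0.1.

Cells: a = 266, b = 51, c = 151, d = 233.
Risk in exposed = 266/317 = 0.83912; risk in unexposed = 151/384 = 0.39323.
RR = 0.83912/0.39323 = 2.13391
AR% = (RR − 1)/RR × 100 = (2.13391 − 1)/2.13391 × 100 = 53.1377%

53.1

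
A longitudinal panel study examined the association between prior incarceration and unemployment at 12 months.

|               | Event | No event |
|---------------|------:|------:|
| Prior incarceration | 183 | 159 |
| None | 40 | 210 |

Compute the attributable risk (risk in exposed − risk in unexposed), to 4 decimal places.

0.3751

Cells: a = 183, b = 159, c = 40, d = 210.
Risk in exposed = 183/342 = 0.535088; risk in unexposed = 40/250 = 0.160000.
Risk difference = 0.535088 − 0.160000 = 0.375088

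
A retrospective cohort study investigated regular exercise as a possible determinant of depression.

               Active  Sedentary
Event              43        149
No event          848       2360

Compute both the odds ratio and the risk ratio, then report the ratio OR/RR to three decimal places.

Reading the table with exposure as columns: a = 43 (Active, case), b = 848 (Active, non-case), c = 149 (Sedentary, case), d = 2360.
OR = (43·2360)/(848·149) = 101480/126352 = 0.80315
Risk in exposed = 43/891 = 0.04826; risk in unexposed = 149/2509 = 0.05939; RR = 0.81265
OR/RR = 0.80315 / 0.81265 = 0.98831
The outcome is rare in both groups, so OR ≈ RR (ratio near 1).

0.988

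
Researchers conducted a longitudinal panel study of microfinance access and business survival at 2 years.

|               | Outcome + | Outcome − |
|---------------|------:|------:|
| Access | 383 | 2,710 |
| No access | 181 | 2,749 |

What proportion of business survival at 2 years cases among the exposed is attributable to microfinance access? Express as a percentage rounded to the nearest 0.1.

50.1

Cells: a = 383, b = 2710, c = 181, d = 2749.
Risk in exposed = 383/3093 = 0.12383; risk in unexposed = 181/2930 = 0.06177.
RR = 0.12383/0.06177 = 2.00451
AR% = (RR − 1)/RR × 100 = (2.00451 − 1)/2.00451 × 100 = 50.1125%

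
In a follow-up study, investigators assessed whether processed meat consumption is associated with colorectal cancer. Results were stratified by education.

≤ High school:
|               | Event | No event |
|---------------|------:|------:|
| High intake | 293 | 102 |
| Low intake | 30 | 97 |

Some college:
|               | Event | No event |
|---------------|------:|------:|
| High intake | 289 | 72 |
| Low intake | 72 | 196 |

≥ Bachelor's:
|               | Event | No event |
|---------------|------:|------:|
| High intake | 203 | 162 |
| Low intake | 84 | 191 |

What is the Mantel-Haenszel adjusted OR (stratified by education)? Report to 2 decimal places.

5.80

OR_MH = Σ(aᵢdᵢ/nᵢ) / Σ(bᵢcᵢ/nᵢ), where nᵢ is the stratum total.
Stratum 1 (≤ High school): n = 522; a·d/n = 293·97/522 = 54.4464; b·c/n = 102·30/522 = 5.8621
Stratum 2 (Some college): n = 629; a·d/n = 289·196/629 = 90.0541; b·c/n = 72·72/629 = 8.2417
Stratum 3 (≥ Bachelor's): n = 640; a·d/n = 203·191/640 = 60.5828; b·c/n = 162·84/640 = 21.2625
OR_MH = (54.4464 + 90.0541 + 60.5828) / (5.8621 + 8.2417 + 21.2625) = 205.0832 / 35.3662 = 5.79884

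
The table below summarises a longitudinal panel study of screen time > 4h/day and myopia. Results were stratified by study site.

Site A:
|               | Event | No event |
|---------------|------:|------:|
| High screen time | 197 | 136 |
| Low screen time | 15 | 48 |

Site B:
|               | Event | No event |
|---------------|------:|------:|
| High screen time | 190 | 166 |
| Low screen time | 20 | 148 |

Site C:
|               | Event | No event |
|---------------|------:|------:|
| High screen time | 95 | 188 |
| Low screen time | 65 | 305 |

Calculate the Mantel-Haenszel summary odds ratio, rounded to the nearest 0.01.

OR_MH = Σ(aᵢdᵢ/nᵢ) / Σ(bᵢcᵢ/nᵢ), where nᵢ is the stratum total.
Stratum 1 (Site A): n = 396; a·d/n = 197·48/396 = 23.8788; b·c/n = 136·15/396 = 5.1515
Stratum 2 (Site B): n = 524; a·d/n = 190·148/524 = 53.6641; b·c/n = 166·20/524 = 6.3359
Stratum 3 (Site C): n = 653; a·d/n = 95·305/653 = 44.3721; b·c/n = 188·65/653 = 18.7136
OR_MH = (23.8788 + 53.6641 + 44.3721) / (5.1515 + 6.3359 + 18.7136) = 121.9150 / 30.2010 = 4.03679

4.04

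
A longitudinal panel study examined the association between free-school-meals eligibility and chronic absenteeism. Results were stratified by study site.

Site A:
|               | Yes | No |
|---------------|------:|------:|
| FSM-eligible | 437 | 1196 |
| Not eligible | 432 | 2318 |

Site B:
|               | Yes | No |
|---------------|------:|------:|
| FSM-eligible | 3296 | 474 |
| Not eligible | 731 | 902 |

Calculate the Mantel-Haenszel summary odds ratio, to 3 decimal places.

4.293

OR_MH = Σ(aᵢdᵢ/nᵢ) / Σ(bᵢcᵢ/nᵢ), where nᵢ is the stratum total.
Stratum 1 (Site A): n = 4383; a·d/n = 437·2318/4383 = 231.1125; b·c/n = 1196·432/4383 = 117.8809
Stratum 2 (Site B): n = 5403; a·d/n = 3296·902/5403 = 550.2484; b·c/n = 474·731/5403 = 64.1299
OR_MH = (231.1125 + 550.2484) / (117.8809 + 64.1299) = 781.3609 / 182.0108 = 4.29294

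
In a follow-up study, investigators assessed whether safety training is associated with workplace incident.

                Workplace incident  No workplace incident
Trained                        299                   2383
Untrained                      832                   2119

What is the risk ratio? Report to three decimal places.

Cells: a = 299, b = 2383, c = 832, d = 2119.
Risk in exposed = 299/2682 = 0.11148; risk in unexposed = 832/2951 = 0.28194.
RR = 0.11148 / 0.28194 = 0.39542
The risk is 60% lower among the exposed than among the unexposed.

0.395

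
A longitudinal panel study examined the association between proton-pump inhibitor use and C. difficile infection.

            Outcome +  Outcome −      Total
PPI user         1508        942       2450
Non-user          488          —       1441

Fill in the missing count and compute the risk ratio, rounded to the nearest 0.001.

1.818

The missing cell is in the unexposed row: 1441 − 488 = 953.
So a = 1508, b = 942, c = 488, d = 953.
RR = [a/(a+b)] / [c/(c+d)] = (1508/2450) / (488/1441) = 0.61551/0.33865 = 1.81752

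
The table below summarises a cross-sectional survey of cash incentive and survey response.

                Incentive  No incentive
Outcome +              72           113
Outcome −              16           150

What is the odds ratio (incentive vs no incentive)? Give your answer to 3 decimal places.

Reading the table with exposure as columns: a = 72 (Incentive, case), b = 16 (Incentive, non-case), c = 113 (No incentive, case), d = 150.
OR = (a·d)/(b·c) = (72 × 150) / (16 × 113) = 10800 / 1808 = 5.97345
The odds of survey response are about 5.97 times as high in the incentive group.

5.973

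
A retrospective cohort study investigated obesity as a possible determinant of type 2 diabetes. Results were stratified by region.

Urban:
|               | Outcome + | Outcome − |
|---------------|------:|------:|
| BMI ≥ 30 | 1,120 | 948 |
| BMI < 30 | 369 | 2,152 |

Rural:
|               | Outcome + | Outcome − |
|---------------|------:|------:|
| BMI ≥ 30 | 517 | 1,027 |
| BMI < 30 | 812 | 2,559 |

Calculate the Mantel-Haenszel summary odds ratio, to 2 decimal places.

3.23

OR_MH = Σ(aᵢdᵢ/nᵢ) / Σ(bᵢcᵢ/nᵢ), where nᵢ is the stratum total.
Stratum 1 (Urban): n = 4589; a·d/n = 1120·2152/4589 = 525.2212; b·c/n = 948·369/4589 = 76.2284
Stratum 2 (Rural): n = 4915; a·d/n = 517·2559/4915 = 269.1766; b·c/n = 1027·812/4915 = 169.6692
OR_MH = (525.2212 + 269.1766) / (76.2284 + 169.6692) = 794.3978 / 245.8975 = 3.23060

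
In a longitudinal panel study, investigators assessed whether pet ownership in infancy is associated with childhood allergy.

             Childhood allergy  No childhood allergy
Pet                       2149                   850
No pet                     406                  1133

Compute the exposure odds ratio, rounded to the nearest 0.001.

Cells: a = 2149, b = 850, c = 406, d = 1133.
OR = (a·d)/(b·c) = (2149 × 1133) / (850 × 406) = 2434817 / 345100 = 7.05540
The odds of childhood allergy are about 7.06 times as high in the pet group.

7.055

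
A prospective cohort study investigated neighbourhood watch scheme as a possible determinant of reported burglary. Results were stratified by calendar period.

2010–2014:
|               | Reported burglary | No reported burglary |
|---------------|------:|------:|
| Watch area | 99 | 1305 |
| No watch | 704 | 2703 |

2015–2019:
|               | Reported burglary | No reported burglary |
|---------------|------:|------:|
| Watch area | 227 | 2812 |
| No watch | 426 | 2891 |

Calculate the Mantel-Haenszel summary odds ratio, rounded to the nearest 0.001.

OR_MH = Σ(aᵢdᵢ/nᵢ) / Σ(bᵢcᵢ/nᵢ), where nᵢ is the stratum total.
Stratum 1 (2010–2014): n = 4811; a·d/n = 99·2703/4811 = 55.6219; b·c/n = 1305·704/4811 = 190.9624
Stratum 2 (2015–2019): n = 6356; a·d/n = 227·2891/6356 = 103.2500; b·c/n = 2812·426/6356 = 188.4695
OR_MH = (55.6219 + 103.2500) / (190.9624 + 188.4695) = 158.8719 / 379.4319 = 0.41871

0.419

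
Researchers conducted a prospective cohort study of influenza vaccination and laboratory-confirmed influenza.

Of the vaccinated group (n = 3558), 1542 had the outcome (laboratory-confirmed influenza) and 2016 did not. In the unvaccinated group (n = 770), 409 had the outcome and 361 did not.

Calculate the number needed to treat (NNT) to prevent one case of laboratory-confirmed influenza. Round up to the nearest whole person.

11

Risk in treated group = 1542/3558 = 0.43339; risk in control = 409/770 = 0.53117.
Absolute risk reduction = 0.53117 − 0.43339 = 0.09778
NNT = 1 / ARR = 1 / 0.09778 = 10.227 → round up → 11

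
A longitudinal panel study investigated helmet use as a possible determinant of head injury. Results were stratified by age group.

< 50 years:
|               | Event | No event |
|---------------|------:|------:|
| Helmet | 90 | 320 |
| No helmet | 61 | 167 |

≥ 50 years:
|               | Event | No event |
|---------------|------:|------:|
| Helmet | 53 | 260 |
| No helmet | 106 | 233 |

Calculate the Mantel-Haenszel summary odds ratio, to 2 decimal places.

0.58

OR_MH = Σ(aᵢdᵢ/nᵢ) / Σ(bᵢcᵢ/nᵢ), where nᵢ is the stratum total.
Stratum 1 (< 50 years): n = 638; a·d/n = 90·167/638 = 23.5580; b·c/n = 320·61/638 = 30.5956
Stratum 2 (≥ 50 years): n = 652; a·d/n = 53·233/652 = 18.9402; b·c/n = 260·106/652 = 42.2699
OR_MH = (23.5580 + 18.9402) / (30.5956 + 42.2699) = 42.4982 / 72.8655 = 0.58324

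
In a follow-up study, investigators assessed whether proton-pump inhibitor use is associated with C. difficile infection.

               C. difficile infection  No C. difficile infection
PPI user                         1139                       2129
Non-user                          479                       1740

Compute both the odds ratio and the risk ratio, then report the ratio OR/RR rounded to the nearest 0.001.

1.204

Cells: a = 1139, b = 2129, c = 479, d = 1740.
OR = (1139·1740)/(2129·479) = 1981860/1019791 = 1.94340
Risk in exposed = 1139/3268 = 0.34853; risk in unexposed = 479/2219 = 0.21586; RR = 1.61459
OR/RR = 1.94340 / 1.61459 = 1.20364
The outcome is not rare, so the OR lies further from 1 than the RR.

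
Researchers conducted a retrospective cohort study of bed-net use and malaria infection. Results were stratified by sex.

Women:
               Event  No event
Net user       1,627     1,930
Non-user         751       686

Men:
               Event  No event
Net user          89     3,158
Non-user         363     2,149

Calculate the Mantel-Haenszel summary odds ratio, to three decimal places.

0.525

OR_MH = Σ(aᵢdᵢ/nᵢ) / Σ(bᵢcᵢ/nᵢ), where nᵢ is the stratum total.
Stratum 1 (Women): n = 4994; a·d/n = 1627·686/4994 = 223.4926; b·c/n = 1930·751/4994 = 290.2343
Stratum 2 (Men): n = 5759; a·d/n = 89·2149/5759 = 33.2108; b·c/n = 3158·363/5759 = 199.0543
OR_MH = (223.4926 + 33.2108) / (290.2343 + 199.0543) = 256.7034 / 489.2886 = 0.52465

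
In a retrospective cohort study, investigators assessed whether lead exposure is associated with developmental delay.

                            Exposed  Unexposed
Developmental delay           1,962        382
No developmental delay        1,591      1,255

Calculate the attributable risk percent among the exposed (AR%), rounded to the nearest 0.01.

Reading the table with exposure as columns: a = 1962 (Exposed, case), b = 1591 (Exposed, non-case), c = 382 (Unexposed, case), d = 1255.
Risk in exposed = 1962/3553 = 0.55221; risk in unexposed = 382/1637 = 0.23335.
RR = 0.55221/0.23335 = 2.36641
AR% = (RR − 1)/RR × 100 = (2.36641 − 1)/2.36641 × 100 = 57.7418%

57.74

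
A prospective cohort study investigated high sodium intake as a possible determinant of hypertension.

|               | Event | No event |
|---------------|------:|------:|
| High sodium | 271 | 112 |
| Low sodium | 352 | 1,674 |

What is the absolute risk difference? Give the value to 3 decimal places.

Cells: a = 271, b = 112, c = 352, d = 1674.
Risk in exposed = 271/383 = 0.707572; risk in unexposed = 352/2026 = 0.173741.
Risk difference = 0.707572 − 0.173741 = 0.533830

0.534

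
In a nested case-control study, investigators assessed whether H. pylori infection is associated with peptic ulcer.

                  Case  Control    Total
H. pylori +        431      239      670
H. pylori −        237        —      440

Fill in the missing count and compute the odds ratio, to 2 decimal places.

The missing cell is in the unexposed row: 440 − 237 = 203.
So a = 431, b = 239, c = 237, d = 203.
OR = (a·d)/(b·c) = (431 × 203) / (239 × 237) = 87493 / 56643 = 1.54464

1.54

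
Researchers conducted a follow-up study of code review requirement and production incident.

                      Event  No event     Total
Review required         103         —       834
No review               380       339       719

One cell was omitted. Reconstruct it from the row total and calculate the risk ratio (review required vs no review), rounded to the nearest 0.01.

0.23

The missing cell is in the exposed row: 834 − 103 = 731.
So a = 103, b = 731, c = 380, d = 339.
RR = [a/(a+b)] / [c/(c+d)] = (103/834) / (380/719) = 0.12350/0.52851 = 0.23368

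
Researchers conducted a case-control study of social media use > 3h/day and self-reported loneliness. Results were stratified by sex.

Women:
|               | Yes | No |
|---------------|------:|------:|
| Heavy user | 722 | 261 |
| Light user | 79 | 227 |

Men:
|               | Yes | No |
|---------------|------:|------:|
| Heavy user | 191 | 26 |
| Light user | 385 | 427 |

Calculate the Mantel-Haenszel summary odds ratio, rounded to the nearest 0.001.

8.024

OR_MH = Σ(aᵢdᵢ/nᵢ) / Σ(bᵢcᵢ/nᵢ), where nᵢ is the stratum total.
Stratum 1 (Women): n = 1289; a·d/n = 722·227/1289 = 127.1482; b·c/n = 261·79/1289 = 15.9961
Stratum 2 (Men): n = 1029; a·d/n = 191·427/1029 = 79.2585; b·c/n = 26·385/1029 = 9.7279
OR_MH = (127.1482 + 79.2585) / (15.9961 + 9.7279) = 206.4067 / 25.7240 = 8.02389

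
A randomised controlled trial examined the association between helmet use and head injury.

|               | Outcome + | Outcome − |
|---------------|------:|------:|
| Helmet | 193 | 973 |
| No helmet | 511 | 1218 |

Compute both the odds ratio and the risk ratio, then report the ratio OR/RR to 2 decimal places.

0.84

Cells: a = 193, b = 973, c = 511, d = 1218.
OR = (193·1218)/(973·511) = 235074/497203 = 0.47279
Risk in exposed = 193/1166 = 0.16552; risk in unexposed = 511/1729 = 0.29555; RR = 0.56006
OR/RR = 0.47279 / 0.56006 = 0.84419
The outcome is not rare, so the OR lies further from 1 than the RR.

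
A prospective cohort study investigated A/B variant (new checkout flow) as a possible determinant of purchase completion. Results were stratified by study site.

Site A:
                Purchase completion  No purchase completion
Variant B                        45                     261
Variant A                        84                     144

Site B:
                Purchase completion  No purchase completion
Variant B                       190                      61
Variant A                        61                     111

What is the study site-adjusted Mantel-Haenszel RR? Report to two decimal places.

RR_MH = Σ(aᵢ·n₀ᵢ/nᵢ) / Σ(cᵢ·n₁ᵢ/nᵢ), with n₁ᵢ = aᵢ+bᵢ (exposed), n₀ᵢ = cᵢ+dᵢ (unexposed), nᵢ = n₁ᵢ+n₀ᵢ.
Stratum 1 (Site A): n₁ = 306, n₀ = 228, n = 534; a·n₀/n = 45·228/534 = 19.2135; c·n₁/n = 84·306/534 = 48.1348
Stratum 2 (Site B): n₁ = 251, n₀ = 172, n = 423; a·n₀/n = 190·172/423 = 77.2577; c·n₁/n = 61·251/423 = 36.1962
RR_MH = (19.2135 + 77.2577) / (48.1348 + 36.1962) = 96.4712 / 84.3310 = 1.14396

1.14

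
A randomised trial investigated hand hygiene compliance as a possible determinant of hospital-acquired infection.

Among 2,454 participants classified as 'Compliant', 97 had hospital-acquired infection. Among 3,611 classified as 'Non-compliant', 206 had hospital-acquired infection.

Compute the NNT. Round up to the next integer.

58

Risk in treated group = 97/2454 = 0.03953; risk in control = 206/3611 = 0.05705.
Absolute risk reduction = 0.05705 − 0.03953 = 0.01752
NNT = 1 / ARR = 1 / 0.01752 = 57.076 → round up → 58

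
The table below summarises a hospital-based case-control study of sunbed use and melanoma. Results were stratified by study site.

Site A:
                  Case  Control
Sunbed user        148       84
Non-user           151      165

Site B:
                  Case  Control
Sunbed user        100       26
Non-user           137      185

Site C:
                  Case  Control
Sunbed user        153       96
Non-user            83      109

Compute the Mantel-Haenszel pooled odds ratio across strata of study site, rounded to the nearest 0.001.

2.515

OR_MH = Σ(aᵢdᵢ/nᵢ) / Σ(bᵢcᵢ/nᵢ), where nᵢ is the stratum total.
Stratum 1 (Site A): n = 548; a·d/n = 148·165/548 = 44.5620; b·c/n = 84·151/548 = 23.1460
Stratum 2 (Site B): n = 448; a·d/n = 100·185/448 = 41.2946; b·c/n = 26·137/448 = 7.9509
Stratum 3 (Site C): n = 441; a·d/n = 153·109/441 = 37.8163; b·c/n = 96·83/441 = 18.0680
OR_MH = (44.5620 + 41.2946 + 37.8163) / (23.1460 + 7.9509 + 18.0680) = 123.6730 / 49.1649 = 2.51547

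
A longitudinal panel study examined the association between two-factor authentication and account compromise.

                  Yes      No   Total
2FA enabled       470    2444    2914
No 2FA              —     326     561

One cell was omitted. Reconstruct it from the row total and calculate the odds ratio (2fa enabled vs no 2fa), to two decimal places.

The missing cell is in the unexposed row: 561 − 326 = 235.
So a = 470, b = 2444, c = 235, d = 326.
OR = (a·d)/(b·c) = (470 × 326) / (2444 × 235) = 153220 / 574340 = 0.26678

0.27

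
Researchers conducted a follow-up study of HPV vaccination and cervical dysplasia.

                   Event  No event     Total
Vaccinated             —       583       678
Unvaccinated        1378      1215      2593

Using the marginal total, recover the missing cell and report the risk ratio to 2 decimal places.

The missing cell is in the exposed row: 678 − 583 = 95.
So a = 95, b = 583, c = 1378, d = 1215.
RR = [a/(a+b)] / [c/(c+d)] = (95/678) / (1378/2593) = 0.14012/0.53143 = 0.26366

0.26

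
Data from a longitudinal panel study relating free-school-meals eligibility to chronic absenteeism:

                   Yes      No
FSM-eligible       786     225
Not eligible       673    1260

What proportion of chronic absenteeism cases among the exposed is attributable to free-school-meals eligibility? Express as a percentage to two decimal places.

Cells: a = 786, b = 225, c = 673, d = 1260.
Risk in exposed = 786/1011 = 0.77745; risk in unexposed = 673/1933 = 0.34816.
RR = 0.77745/0.34816 = 2.23300
AR% = (RR − 1)/RR × 100 = (2.23300 − 1)/2.23300 × 100 = 55.2171%

55.22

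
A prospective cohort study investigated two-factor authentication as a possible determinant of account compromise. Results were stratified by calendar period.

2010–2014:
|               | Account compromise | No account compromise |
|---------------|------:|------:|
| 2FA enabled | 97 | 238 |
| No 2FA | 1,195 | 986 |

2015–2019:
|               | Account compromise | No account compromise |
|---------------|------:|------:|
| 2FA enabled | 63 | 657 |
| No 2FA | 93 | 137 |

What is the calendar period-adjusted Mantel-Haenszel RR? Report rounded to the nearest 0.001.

0.433

RR_MH = Σ(aᵢ·n₀ᵢ/nᵢ) / Σ(cᵢ·n₁ᵢ/nᵢ), with n₁ᵢ = aᵢ+bᵢ (exposed), n₀ᵢ = cᵢ+dᵢ (unexposed), nᵢ = n₁ᵢ+n₀ᵢ.
Stratum 1 (2010–2014): n₁ = 335, n₀ = 2181, n = 2516; a·n₀/n = 97·2181/2516 = 84.0847; c·n₁/n = 1195·335/2516 = 159.1117
Stratum 2 (2015–2019): n₁ = 720, n₀ = 230, n = 950; a·n₀/n = 63·230/950 = 15.2526; c·n₁/n = 93·720/950 = 70.4842
RR_MH = (84.0847 + 15.2526) / (159.1117 + 70.4842) = 99.3373 / 229.5959 = 0.43266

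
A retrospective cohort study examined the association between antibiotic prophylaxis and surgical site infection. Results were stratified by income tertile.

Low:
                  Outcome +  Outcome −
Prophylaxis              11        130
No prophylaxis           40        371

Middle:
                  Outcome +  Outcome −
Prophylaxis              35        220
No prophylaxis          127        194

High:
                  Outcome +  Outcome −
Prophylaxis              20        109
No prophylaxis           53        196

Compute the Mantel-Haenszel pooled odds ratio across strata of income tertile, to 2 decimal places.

OR_MH = Σ(aᵢdᵢ/nᵢ) / Σ(bᵢcᵢ/nᵢ), where nᵢ is the stratum total.
Stratum 1 (Low): n = 552; a·d/n = 11·371/552 = 7.3931; b·c/n = 130·40/552 = 9.4203
Stratum 2 (Middle): n = 576; a·d/n = 35·194/576 = 11.7882; b·c/n = 220·127/576 = 48.5069
Stratum 3 (High): n = 378; a·d/n = 20·196/378 = 10.3704; b·c/n = 109·53/378 = 15.2831
OR_MH = (7.3931 + 11.7882 + 10.3704) / (9.4203 + 48.5069 + 15.2831) = 29.5517 / 73.2103 = 0.40365

0.40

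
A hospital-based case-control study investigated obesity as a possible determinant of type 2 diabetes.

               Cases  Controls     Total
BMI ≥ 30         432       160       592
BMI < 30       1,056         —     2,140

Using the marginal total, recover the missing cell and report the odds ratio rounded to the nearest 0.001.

The missing cell is in the unexposed row: 2140 − 1056 = 1084.
So a = 432, b = 160, c = 1056, d = 1084.
OR = (a·d)/(b·c) = (432 × 1084) / (160 × 1056) = 468288 / 168960 = 2.77159

2.772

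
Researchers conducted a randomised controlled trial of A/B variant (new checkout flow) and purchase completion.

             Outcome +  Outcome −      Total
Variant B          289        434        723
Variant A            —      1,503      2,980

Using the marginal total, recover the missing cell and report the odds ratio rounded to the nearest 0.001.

0.678

The missing cell is in the unexposed row: 2980 − 1503 = 1477.
So a = 289, b = 434, c = 1477, d = 1503.
OR = (a·d)/(b·c) = (289 × 1503) / (434 × 1477) = 434367 / 641018 = 0.67762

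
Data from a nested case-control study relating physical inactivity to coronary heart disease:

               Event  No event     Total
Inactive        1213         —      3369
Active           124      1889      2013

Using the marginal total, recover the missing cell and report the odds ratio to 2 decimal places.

The missing cell is in the exposed row: 3369 − 1213 = 2156.
So a = 1213, b = 2156, c = 124, d = 1889.
OR = (a·d)/(b·c) = (1213 × 1889) / (2156 × 124) = 2291357 / 267344 = 8.57082

8.57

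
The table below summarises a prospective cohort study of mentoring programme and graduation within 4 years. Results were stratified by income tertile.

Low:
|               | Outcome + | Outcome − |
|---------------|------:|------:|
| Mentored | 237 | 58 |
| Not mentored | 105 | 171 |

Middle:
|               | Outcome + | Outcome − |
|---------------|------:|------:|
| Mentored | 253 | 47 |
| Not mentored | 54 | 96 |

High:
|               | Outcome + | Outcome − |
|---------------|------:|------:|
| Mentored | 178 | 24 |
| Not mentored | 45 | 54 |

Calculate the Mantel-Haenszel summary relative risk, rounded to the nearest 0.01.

2.14

RR_MH = Σ(aᵢ·n₀ᵢ/nᵢ) / Σ(cᵢ·n₁ᵢ/nᵢ), with n₁ᵢ = aᵢ+bᵢ (exposed), n₀ᵢ = cᵢ+dᵢ (unexposed), nᵢ = n₁ᵢ+n₀ᵢ.
Stratum 1 (Low): n₁ = 295, n₀ = 276, n = 571; a·n₀/n = 237·276/571 = 114.5569; c·n₁/n = 105·295/571 = 54.2469
Stratum 2 (Middle): n₁ = 300, n₀ = 150, n = 450; a·n₀/n = 253·150/450 = 84.3333; c·n₁/n = 54·300/450 = 36.0000
Stratum 3 (High): n₁ = 202, n₀ = 99, n = 301; a·n₀/n = 178·99/301 = 58.5449; c·n₁/n = 45·202/301 = 30.1993
RR_MH = (114.5569 + 84.3333 + 58.5449) / (54.2469 + 36.0000 + 30.1993) = 257.4351 / 120.4463 = 2.13734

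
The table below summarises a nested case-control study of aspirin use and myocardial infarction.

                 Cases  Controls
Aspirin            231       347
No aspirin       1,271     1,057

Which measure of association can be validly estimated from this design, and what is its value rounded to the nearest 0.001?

0.554

Cells: a = 231, b = 347, c = 1271, d = 1057.
This is a nested case-control study: participants were sampled on outcome status, so risks in the source population cannot be estimated directly — relative risk is not valid here. The odds ratio is the appropriate measure.
OR = (a·d)/(b·c) = (231 × 1057) / (347 × 1271) = 244167 / 441037 = 0.55362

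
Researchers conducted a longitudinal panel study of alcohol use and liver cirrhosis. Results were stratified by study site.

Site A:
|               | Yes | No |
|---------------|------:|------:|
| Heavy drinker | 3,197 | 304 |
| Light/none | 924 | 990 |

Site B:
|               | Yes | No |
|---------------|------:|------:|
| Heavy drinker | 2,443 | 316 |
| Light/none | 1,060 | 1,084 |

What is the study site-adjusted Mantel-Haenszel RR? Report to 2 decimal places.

RR_MH = Σ(aᵢ·n₀ᵢ/nᵢ) / Σ(cᵢ·n₁ᵢ/nᵢ), with n₁ᵢ = aᵢ+bᵢ (exposed), n₀ᵢ = cᵢ+dᵢ (unexposed), nᵢ = n₁ᵢ+n₀ᵢ.
Stratum 1 (Site A): n₁ = 3501, n₀ = 1914, n = 5415; a·n₀/n = 3197·1914/5415 = 1130.0199; c·n₁/n = 924·3501/5415 = 597.4006
Stratum 2 (Site B): n₁ = 2759, n₀ = 2144, n = 4903; a·n₀/n = 2443·2144/4903 = 1068.2831; c·n₁/n = 1060·2759/4903 = 596.4797
RR_MH = (1130.0199 + 1068.2831) / (597.4006 + 596.4797) = 2198.3030 / 1193.8803 = 1.84131

1.84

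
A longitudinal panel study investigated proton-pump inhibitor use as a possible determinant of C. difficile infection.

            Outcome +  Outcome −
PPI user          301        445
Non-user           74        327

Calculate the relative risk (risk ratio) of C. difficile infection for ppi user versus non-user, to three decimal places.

2.186

Cells: a = 301, b = 445, c = 74, d = 327.
Risk in exposed = 301/746 = 0.40349; risk in unexposed = 74/401 = 0.18454.
RR = 0.40349 / 0.18454 = 2.18645
The risk among the exposed is 2.19 times that among the unexposed.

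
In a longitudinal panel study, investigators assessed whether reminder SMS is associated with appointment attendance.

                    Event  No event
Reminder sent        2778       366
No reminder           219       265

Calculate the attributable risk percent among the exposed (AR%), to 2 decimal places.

48.79

Cells: a = 2778, b = 366, c = 219, d = 265.
Risk in exposed = 2778/3144 = 0.88359; risk in unexposed = 219/484 = 0.45248.
RR = 0.88359/0.45248 = 1.95277
AR% = (RR − 1)/RR × 100 = (1.95277 − 1)/1.95277 × 100 = 48.7907%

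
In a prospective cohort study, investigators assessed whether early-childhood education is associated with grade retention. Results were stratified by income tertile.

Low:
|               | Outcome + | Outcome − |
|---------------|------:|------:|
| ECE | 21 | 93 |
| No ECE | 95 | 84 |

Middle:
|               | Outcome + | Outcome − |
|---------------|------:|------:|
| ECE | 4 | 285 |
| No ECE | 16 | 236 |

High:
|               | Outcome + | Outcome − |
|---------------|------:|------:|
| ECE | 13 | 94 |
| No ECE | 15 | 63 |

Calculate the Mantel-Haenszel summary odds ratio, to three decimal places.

OR_MH = Σ(aᵢdᵢ/nᵢ) / Σ(bᵢcᵢ/nᵢ), where nᵢ is the stratum total.
Stratum 1 (Low): n = 293; a·d/n = 21·84/293 = 6.0205; b·c/n = 93·95/293 = 30.1536
Stratum 2 (Middle): n = 541; a·d/n = 4·236/541 = 1.7449; b·c/n = 285·16/541 = 8.4288
Stratum 3 (High): n = 185; a·d/n = 13·63/185 = 4.4270; b·c/n = 94·15/185 = 7.6216
OR_MH = (6.0205 + 1.7449 + 4.4270) / (30.1536 + 8.4288 + 7.6216) = 12.1924 / 46.2040 = 0.26388

0.264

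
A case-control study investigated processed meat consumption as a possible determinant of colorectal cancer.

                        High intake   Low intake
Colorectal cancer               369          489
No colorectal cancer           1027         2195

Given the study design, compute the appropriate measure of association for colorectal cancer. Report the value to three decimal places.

1.613

Reading the table with exposure as columns: a = 369 (High intake, case), b = 1027 (High intake, non-case), c = 489 (Low intake, case), d = 2195.
This is a case-control study: participants were sampled on outcome status, so risks in the source population cannot be estimated directly — relative risk is not valid here. The odds ratio is the appropriate measure.
OR = (a·d)/(b·c) = (369 × 2195) / (1027 × 489) = 809955 / 502203 = 1.61280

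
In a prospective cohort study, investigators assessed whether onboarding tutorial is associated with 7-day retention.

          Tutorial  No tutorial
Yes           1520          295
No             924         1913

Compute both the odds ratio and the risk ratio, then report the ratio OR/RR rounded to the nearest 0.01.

2.29

Reading the table with exposure as columns: a = 1520 (Tutorial, case), b = 924 (Tutorial, non-case), c = 295 (No tutorial, case), d = 1913.
OR = (1520·1913)/(924·295) = 2907760/272580 = 10.66755
Risk in exposed = 1520/2444 = 0.62193; risk in unexposed = 295/2208 = 0.13361; RR = 4.65500
OR/RR = 10.66755 / 4.65500 = 2.29163
The outcome is not rare, so the OR lies further from 1 than the RR.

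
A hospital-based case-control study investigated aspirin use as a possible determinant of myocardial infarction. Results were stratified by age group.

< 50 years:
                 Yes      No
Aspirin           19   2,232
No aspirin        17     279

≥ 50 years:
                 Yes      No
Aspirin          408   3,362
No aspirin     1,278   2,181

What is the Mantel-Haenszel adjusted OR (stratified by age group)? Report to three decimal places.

OR_MH = Σ(aᵢdᵢ/nᵢ) / Σ(bᵢcᵢ/nᵢ), where nᵢ is the stratum total.
Stratum 1 (< 50 years): n = 2547; a·d/n = 19·279/2547 = 2.0813; b·c/n = 2232·17/2547 = 14.8975
Stratum 2 (≥ 50 years): n = 7229; a·d/n = 408·2181/7229 = 123.0942; b·c/n = 3362·1278/7229 = 594.3610
OR_MH = (2.0813 + 123.0942) / (14.8975 + 594.3610) = 125.1755 / 609.2586 = 0.20546

0.205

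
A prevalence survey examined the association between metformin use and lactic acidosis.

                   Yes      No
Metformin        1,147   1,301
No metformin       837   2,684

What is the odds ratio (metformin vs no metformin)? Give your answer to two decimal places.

Cells: a = 1147, b = 1301, c = 837, d = 2684.
OR = (a·d)/(b·c) = (1147 × 2684) / (1301 × 837) = 3078548 / 1088937 = 2.82711
The odds of lactic acidosis are about 2.83 times as high in the metformin group.

2.83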